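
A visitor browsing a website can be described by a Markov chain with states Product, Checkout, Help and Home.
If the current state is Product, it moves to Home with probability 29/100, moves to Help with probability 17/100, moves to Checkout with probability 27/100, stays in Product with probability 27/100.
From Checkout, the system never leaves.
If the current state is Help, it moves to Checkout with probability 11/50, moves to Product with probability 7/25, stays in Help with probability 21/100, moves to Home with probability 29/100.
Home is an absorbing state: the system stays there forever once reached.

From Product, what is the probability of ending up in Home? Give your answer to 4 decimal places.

Let h(s) be the probability of absorption at Home starting from transient state s. Then h(Home) = 1 and h(Checkout) = 0. By first-step analysis:
h(Product) = 0.27·h(Product) + 0.27·0 + 0.17·h(Help) + 0.29·1
h(Help) = 0.28·h(Product) + 0.22·0 + 0.21·h(Help) + 0.29·1
Solving: h(Product) = 0.5262, h(Help) = 0.5536.
Starting from Product, the probability is 0.5262.

0.5262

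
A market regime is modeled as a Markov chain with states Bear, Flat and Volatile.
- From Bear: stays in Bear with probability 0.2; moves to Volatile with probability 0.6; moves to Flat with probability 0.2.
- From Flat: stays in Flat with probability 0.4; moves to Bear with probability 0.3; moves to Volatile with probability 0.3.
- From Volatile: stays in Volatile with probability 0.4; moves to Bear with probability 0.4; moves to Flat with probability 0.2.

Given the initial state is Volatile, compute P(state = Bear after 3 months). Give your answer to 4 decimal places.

Propagate the distribution vector 3 months from Volatile.
After 0 months: (0.0000, 0.0000, 1.0000)
After 1 month: (0.4000, 0.2000, 0.4000)
After 2 months: (0.3000, 0.2400, 0.4600)
After 3 months: (0.3160, 0.2480, 0.4360)
P(in Bear after 3 months) = 0.3160

0.3160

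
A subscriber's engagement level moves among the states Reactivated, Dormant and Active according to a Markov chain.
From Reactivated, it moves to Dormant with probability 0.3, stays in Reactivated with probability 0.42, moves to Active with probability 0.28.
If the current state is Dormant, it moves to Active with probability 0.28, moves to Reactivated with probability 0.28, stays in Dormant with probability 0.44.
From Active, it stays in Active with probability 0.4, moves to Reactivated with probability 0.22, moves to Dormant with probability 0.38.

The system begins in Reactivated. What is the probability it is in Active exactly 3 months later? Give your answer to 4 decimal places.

Propagate the distribution vector 3 months from Reactivated.
After 0 months: (1.0000, 0.0000, 0.0000)
After 1 month: (0.4200, 0.3000, 0.2800)
After 2 months: (0.3220, 0.3644, 0.3136)
After 3 months: (0.3063, 0.3761, 0.3176)
P(in Active after 3 months) = 0.3176

0.3176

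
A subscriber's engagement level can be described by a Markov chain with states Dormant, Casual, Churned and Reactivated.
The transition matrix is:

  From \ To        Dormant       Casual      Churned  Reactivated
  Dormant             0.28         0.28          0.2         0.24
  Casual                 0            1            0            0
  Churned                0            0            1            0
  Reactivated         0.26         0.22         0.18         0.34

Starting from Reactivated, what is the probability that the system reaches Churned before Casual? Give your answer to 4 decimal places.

0.4399

Let h(s) be the probability of absorption at Churned starting from transient state s. Then h(Churned) = 1 and h(Casual) = 0. By first-step analysis:
h(Dormant) = 0.28·h(Dormant) + 0.28·0 + 0.2·1 + 0.24·h(Reactivated)
h(Reactivated) = 0.26·h(Dormant) + 0.22·0 + 0.18·1 + 0.34·h(Reactivated)
Solving: h(Dormant) = 0.4244, h(Reactivated) = 0.4399.
Starting from Reactivated, the probability is 0.4399.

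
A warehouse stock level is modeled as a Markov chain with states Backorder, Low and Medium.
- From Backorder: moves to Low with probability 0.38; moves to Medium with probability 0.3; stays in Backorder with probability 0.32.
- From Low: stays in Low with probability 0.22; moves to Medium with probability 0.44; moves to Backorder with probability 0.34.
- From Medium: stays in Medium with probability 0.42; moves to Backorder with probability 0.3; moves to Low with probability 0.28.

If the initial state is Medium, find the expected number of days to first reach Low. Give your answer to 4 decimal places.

Let t(s) be the expected number of days to first reach Low from state s, with t(Low) = 0. Conditioning on the first day:
t(Backorder) = 1 + 0.32·t(Backorder) + 0.3·t(Medium)
t(Medium) = 1 + 0.3·t(Backorder) + 0.42·t(Medium)
Solving: t(Backorder) = 2.8909, t(Medium) = 3.2194.
Expected days from Medium to Low: 3.2194.

3.2194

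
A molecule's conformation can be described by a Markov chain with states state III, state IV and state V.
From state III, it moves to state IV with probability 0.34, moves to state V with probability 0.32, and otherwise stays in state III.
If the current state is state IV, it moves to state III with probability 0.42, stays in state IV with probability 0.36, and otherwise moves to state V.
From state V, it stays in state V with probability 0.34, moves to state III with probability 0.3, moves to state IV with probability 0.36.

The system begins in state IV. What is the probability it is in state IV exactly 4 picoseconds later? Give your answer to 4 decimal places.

Propagate the distribution vector 4 picoseconds from state IV.
After 0 picoseconds: (0.0000, 1.0000, 0.0000)
After 1 picosecond: (0.4200, 0.3600, 0.2200)
After 2 picoseconds: (0.3600, 0.3516, 0.2884)
After 3 picoseconds: (0.3566, 0.3528, 0.2906)
After 4 picoseconds: (0.3566, 0.3529, 0.2905)
P(in state IV after 4 picoseconds) = 0.3529

0.3529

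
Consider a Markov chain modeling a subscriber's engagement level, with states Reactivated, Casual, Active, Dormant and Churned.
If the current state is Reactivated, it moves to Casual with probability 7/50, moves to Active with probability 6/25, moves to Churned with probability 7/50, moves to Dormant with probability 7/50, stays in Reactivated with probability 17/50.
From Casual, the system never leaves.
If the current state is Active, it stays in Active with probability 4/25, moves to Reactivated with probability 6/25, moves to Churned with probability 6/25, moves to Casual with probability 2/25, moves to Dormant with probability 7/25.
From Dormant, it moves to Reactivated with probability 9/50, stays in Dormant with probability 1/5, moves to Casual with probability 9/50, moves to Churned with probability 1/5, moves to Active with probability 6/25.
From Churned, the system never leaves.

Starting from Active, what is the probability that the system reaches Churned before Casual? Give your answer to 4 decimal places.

Let h(s) be the probability of absorption at Churned starting from transient state s. Then h(Churned) = 1 and h(Casual) = 0. By first-step analysis:
h(Reactivated) = 0.34·h(Reactivated) + 0.14·0 + 0.24·h(Active) + 0.14·h(Dormant) + 0.14·1
h(Active) = 0.24·h(Reactivated) + 0.08·0 + 0.16·h(Active) + 0.28·h(Dormant) + 0.24·1
h(Dormant) = 0.18·h(Reactivated) + 0.18·0 + 0.24·h(Active) + 0.2·h(Dormant) + 0.2·1
Solving: h(Reactivated) = 0.5638, h(Active) = 0.6360, h(Dormant) = 0.5677.
Starting from Active, the probability is 0.6360.

0.6360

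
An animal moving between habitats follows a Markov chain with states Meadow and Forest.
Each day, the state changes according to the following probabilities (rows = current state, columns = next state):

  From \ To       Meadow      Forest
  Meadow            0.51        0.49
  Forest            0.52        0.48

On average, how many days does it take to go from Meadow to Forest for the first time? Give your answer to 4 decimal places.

Let t(s) be the expected number of days to first reach Forest from state s, with t(Forest) = 0. Conditioning on the first day:
t(Meadow) = 1 + 0.51·t(Meadow)
Solving: t(Meadow) = 2.0408.
Expected days from Meadow to Forest: 2.0408.

2.0408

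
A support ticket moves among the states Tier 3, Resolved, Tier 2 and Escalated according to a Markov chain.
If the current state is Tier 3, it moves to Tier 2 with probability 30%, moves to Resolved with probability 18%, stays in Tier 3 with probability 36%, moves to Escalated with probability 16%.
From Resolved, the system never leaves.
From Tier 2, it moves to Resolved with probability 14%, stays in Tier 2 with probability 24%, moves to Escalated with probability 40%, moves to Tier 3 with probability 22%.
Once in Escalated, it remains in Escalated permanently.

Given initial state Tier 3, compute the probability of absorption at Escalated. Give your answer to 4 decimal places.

0.5747

Let h(s) be the probability of absorption at Escalated starting from transient state s. Then h(Escalated) = 1 and h(Resolved) = 0. By first-step analysis:
h(Tier 3) = 0.36·h(Tier 3) + 0.18·0 + 0.3·h(Tier 2) + 0.16·1
h(Tier 2) = 0.22·h(Tier 3) + 0.14·0 + 0.24·h(Tier 2) + 0.4·1
Solving: h(Tier 3) = 0.5747, h(Tier 2) = 0.6927.
Starting from Tier 3, the probability is 0.5747.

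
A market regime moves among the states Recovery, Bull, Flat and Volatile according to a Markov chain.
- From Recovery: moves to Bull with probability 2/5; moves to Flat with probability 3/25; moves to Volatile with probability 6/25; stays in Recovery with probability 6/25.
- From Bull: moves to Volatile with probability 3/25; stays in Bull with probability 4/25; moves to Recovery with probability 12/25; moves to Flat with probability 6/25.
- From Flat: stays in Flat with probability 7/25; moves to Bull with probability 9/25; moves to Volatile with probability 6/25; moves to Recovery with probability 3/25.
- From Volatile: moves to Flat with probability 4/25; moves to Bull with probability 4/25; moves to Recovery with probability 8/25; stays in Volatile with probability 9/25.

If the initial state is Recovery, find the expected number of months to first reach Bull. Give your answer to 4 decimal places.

3.0459

Let t(s) be the expected number of months to first reach Bull from state s, with t(Bull) = 0. Conditioning on the first month:
t(Recovery) = 1 + 0.24·t(Recovery) + 0.12·t(Flat) + 0.24·t(Volatile)
t(Flat) = 1 + 0.12·t(Recovery) + 0.28·t(Flat) + 0.24·t(Volatile)
t(Volatile) = 1 + 0.32·t(Recovery) + 0.16·t(Flat) + 0.36·t(Volatile)
Solving: t(Recovery) = 3.0459, t(Flat) = 3.1909, t(Volatile) = 3.8832.
Expected months from Recovery to Bull: 3.0459.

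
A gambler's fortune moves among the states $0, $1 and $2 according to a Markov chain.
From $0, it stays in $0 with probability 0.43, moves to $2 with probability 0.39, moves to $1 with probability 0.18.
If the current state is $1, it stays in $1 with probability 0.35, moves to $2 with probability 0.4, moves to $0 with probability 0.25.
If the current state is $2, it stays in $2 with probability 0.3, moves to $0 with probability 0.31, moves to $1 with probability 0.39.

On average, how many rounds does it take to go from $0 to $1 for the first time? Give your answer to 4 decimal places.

Let t(s) be the expected number of rounds to first reach $1 from state s, with t($1) = 0. Conditioning on the first round:
t($0) = 1 + 0.43·t($0) + 0.39·t($2)
t($2) = 1 + 0.31·t($0) + 0.3·t($2)
Solving: t($0) = 3.9195, t($2) = 3.1643.
Expected rounds from $0 to $1: 3.9195.

3.9195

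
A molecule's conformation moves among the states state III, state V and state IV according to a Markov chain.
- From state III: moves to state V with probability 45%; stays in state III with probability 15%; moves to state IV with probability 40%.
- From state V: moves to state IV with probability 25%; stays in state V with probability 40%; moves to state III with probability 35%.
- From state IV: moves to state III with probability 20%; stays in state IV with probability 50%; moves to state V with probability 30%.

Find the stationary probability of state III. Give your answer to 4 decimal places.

Let the stationary distribution be π with π = πP and π_1 + π_2 + π_3 = 1.
π_1 = 0.15·π_1 + 0.35·π_2 + 0.2·π_3
π_2 = 0.45·π_1 + 0.4·π_2 + 0.3·π_3
Solving with the normalization constraint gives π = (0.2439, 0.3740, 0.3821).
So the stationary probability of state III is 0.2439.

0.2439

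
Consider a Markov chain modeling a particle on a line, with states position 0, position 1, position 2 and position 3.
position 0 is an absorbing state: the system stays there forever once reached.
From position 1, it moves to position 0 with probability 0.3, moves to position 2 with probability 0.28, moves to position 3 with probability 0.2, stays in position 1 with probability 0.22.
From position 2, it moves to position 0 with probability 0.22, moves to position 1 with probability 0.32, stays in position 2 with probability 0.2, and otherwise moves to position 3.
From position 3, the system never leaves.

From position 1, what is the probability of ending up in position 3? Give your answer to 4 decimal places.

Let h(s) be the probability of absorption at position 3 starting from transient state s. Then h(position 3) = 1 and h(position 0) = 0. By first-step analysis:
h(position 1) = 0.3·0 + 0.22·h(position 1) + 0.28·h(position 2) + 0.2·1
h(position 2) = 0.22·0 + 0.32·h(position 1) + 0.2·h(position 2) + 0.26·1
Solving: h(position 1) = 0.4356, h(position 2) = 0.4993.
Starting from position 1, the probability is 0.4356.

0.4356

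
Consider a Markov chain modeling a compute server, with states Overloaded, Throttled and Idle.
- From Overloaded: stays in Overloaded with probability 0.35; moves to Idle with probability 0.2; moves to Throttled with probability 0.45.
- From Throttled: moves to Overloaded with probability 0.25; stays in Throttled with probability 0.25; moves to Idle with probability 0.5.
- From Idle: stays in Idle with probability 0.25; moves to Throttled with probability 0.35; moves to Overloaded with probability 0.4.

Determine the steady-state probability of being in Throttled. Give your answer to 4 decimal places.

Let the stationary distribution be π with π = πP and π_1 + π_2 + π_3 = 1.
π_1 = 0.35·π_1 + 0.25·π_2 + 0.4·π_3
π_2 = 0.45·π_1 + 0.25·π_2 + 0.35·π_3
Solving with the normalization constraint gives π = (0.3312, 0.3483, 0.3205).
So the stationary probability of Throttled is 0.3483.

0.3483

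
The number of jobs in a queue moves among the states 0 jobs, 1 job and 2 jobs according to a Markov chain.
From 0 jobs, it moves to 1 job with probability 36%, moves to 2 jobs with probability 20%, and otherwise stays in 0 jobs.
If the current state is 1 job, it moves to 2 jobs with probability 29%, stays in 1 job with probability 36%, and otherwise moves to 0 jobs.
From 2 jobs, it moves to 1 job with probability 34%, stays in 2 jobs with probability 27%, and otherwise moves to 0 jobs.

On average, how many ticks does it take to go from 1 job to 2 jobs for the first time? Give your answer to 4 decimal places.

Let t(s) be the expected number of ticks to first reach 2 jobs from state s, with t(2 jobs) = 0. Conditioning on the first tick:
t(0 jobs) = 1 + 0.44·t(0 jobs) + 0.36·t(1 job)
t(1 job) = 1 + 0.35·t(0 jobs) + 0.36·t(1 job)
Solving: t(0 jobs) = 4.3029, t(1 job) = 3.9157.
Expected ticks from 1 job to 2 jobs: 3.9157.

3.9157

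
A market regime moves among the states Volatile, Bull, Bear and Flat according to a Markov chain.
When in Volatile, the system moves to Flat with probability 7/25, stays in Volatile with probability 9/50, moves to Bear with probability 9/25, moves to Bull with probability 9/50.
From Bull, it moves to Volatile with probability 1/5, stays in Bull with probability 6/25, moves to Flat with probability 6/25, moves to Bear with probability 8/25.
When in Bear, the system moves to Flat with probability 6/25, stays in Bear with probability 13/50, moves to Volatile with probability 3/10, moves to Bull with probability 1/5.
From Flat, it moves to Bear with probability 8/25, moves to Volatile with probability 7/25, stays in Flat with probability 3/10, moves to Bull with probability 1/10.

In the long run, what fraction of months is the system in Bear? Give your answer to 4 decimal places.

0.3112

Let the stationary distribution be π with π = πP and π_1 + π_2 + π_3 + π_4 = 1.
π_1 = 0.18·π_1 + 0.2·π_2 + 0.3·π_3 + 0.28·π_4
π_2 = 0.18·π_1 + 0.24·π_2 + 0.2·π_3 + 0.1·π_4
π_3 = 0.36·π_1 + 0.32·π_2 + 0.26·π_3 + 0.32·π_4
Solving with the normalization constraint gives π = (0.2474, 0.1755, 0.3112, 0.2658).
So the stationary probability of Bear is 0.3112.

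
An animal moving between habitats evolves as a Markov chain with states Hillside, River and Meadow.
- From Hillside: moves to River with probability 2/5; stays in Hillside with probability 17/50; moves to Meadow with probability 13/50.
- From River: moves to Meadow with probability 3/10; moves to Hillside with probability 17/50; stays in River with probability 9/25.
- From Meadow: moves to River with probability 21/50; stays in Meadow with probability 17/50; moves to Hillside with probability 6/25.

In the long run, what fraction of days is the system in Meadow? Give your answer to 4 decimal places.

0.2996

Let the stationary distribution be π with π = πP and π_1 + π_2 + π_3 = 1.
π_1 = 0.34·π_1 + 0.34·π_2 + 0.24·π_3
π_2 = 0.4·π_1 + 0.36·π_2 + 0.42·π_3
Solving with the normalization constraint gives π = (0.3100, 0.3904, 0.2996).
So the stationary probability of Meadow is 0.2996.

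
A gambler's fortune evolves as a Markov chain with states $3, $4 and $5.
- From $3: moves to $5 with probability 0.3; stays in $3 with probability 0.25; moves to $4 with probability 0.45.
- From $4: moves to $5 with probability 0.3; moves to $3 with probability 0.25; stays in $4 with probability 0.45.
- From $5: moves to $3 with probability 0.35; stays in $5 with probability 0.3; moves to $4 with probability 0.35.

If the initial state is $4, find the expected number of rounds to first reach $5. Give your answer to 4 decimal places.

Let t(s) be the expected number of rounds to first reach $5 from state s, with t($5) = 0. Conditioning on the first round:
t($3) = 1 + 0.25·t($3) + 0.45·t($4)
t($4) = 1 + 0.25·t($3) + 0.45·t($4)
Solving: t($3) = 3.3333, t($4) = 3.3333.
Expected rounds from $4 to $5: 3.3333.

3.3333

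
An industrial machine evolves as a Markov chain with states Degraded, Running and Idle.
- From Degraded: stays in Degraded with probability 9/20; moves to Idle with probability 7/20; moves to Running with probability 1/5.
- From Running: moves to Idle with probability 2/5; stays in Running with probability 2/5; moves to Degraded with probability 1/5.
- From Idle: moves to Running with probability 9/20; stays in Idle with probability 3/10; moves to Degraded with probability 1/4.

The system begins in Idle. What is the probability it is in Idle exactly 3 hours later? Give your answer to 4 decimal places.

Propagate the distribution vector 3 hours from Idle.
After 0 hours: (0.0000, 0.0000, 1.0000)
After 1 hour: (0.2500, 0.4500, 0.3000)
After 2 hours: (0.2775, 0.3650, 0.3575)
After 3 hours: (0.2873, 0.3624, 0.3504)
P(in Idle after 3 hours) = 0.3504

0.3504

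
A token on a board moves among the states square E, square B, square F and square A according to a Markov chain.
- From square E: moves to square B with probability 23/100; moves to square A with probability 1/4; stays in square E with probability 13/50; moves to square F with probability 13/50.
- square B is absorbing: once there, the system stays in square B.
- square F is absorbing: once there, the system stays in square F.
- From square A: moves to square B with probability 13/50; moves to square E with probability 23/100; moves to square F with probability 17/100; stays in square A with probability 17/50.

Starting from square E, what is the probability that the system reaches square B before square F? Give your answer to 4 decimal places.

Let h(s) be the probability of absorption at square B starting from transient state s. Then h(square B) = 1 and h(square F) = 0. By first-step analysis:
h(square E) = 0.26·h(square E) + 0.23·1 + 0.26·0 + 0.25·h(square A)
h(square A) = 0.23·h(square E) + 0.26·1 + 0.17·0 + 0.34·h(square A)
Solving: h(square E) = 0.5031, h(square A) = 0.5693.
Starting from square E, the probability is 0.5031.

0.5031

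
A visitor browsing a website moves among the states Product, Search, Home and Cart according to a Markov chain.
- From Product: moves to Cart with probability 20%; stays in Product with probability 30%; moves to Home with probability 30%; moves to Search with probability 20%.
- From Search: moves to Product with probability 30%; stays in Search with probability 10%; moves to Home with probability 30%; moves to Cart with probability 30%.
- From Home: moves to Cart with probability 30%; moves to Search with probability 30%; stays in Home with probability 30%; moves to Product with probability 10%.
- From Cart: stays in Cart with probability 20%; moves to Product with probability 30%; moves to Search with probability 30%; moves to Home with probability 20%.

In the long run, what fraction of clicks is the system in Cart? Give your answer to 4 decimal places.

Let the stationary distribution be π with π = πP and π_1 + π_2 + π_3 + π_4 = 1.
π_1 = 0.3·π_1 + 0.3·π_2 + 0.1·π_3 + 0.3·π_4
π_2 = 0.2·π_1 + 0.1·π_2 + 0.3·π_3 + 0.3·π_4
π_3 = 0.3·π_1 + 0.3·π_2 + 0.3·π_3 + 0.2·π_4
Solving with the normalization constraint gives π = (0.2450, 0.2296, 0.2750, 0.2505).
So the stationary probability of Cart is 0.2505.

0.2505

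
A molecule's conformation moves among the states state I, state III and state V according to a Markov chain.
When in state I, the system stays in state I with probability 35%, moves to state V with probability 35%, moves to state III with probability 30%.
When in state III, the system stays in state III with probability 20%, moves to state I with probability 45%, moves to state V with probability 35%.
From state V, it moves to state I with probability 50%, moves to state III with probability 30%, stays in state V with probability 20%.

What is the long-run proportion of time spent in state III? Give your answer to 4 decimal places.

Let the stationary distribution be π with π = πP and π_1 + π_2 + π_3 = 1.
π_1 = 0.35·π_1 + 0.45·π_2 + 0.5·π_3
π_2 = 0.3·π_1 + 0.2·π_2 + 0.3·π_3
Solving with the normalization constraint gives π = (0.4229, 0.2727, 0.3043).
So the stationary probability of state III is 0.2727.

0.2727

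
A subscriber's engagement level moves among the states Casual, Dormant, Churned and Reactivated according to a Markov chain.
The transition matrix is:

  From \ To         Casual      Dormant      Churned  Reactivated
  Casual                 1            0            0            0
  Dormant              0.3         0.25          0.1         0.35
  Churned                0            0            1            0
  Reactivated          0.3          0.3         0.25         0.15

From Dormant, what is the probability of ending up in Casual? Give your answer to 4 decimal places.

0.6761

Let h(s) be the probability of absorption at Casual starting from transient state s. Then h(Casual) = 1 and h(Churned) = 0. By first-step analysis:
h(Dormant) = 0.3·1 + 0.25·h(Dormant) + 0.1·0 + 0.35·h(Reactivated)
h(Reactivated) = 0.3·1 + 0.3·h(Dormant) + 0.25·0 + 0.15·h(Reactivated)
Solving: h(Dormant) = 0.6761, h(Reactivated) = 0.5915.
Starting from Dormant, the probability is 0.6761.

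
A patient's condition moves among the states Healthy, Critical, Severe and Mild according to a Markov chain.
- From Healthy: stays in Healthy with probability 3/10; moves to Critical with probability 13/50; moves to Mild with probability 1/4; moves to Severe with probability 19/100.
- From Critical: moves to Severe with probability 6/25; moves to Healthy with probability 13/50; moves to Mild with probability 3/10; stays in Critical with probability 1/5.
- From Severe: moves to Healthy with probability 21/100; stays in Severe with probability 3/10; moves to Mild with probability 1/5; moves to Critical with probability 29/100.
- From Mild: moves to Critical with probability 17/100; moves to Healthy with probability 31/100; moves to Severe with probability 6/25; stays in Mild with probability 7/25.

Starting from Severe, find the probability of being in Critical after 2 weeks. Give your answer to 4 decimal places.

Propagate the distribution vector 2 weeks from Severe.
After 0 weeks: (0.0000, 0.0000, 1.0000, 0.0000)
After 1 week: (0.2100, 0.2900, 0.3000, 0.2000)
After 2 weeks: (0.2634, 0.2336, 0.2475, 0.2555)
P(in Critical after 2 weeks) = 0.2336

0.2336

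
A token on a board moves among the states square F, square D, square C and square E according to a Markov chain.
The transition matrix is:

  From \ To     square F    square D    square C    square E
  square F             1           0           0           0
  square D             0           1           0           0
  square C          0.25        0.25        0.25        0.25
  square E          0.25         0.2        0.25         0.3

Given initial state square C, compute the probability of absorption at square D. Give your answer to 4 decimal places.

Let h(s) be the probability of absorption at square D starting from transient state s. Then h(square D) = 1 and h(square F) = 0. By first-step analysis:
h(square C) = 0.25·0 + 0.25·1 + 0.25·h(square C) + 0.25·h(square E)
h(square E) = 0.25·0 + 0.2·1 + 0.25·h(square C) + 0.3·h(square E)
Solving: h(square C) = 0.4865, h(square E) = 0.4595.
Starting from square C, the probability is 0.4865.

0.4865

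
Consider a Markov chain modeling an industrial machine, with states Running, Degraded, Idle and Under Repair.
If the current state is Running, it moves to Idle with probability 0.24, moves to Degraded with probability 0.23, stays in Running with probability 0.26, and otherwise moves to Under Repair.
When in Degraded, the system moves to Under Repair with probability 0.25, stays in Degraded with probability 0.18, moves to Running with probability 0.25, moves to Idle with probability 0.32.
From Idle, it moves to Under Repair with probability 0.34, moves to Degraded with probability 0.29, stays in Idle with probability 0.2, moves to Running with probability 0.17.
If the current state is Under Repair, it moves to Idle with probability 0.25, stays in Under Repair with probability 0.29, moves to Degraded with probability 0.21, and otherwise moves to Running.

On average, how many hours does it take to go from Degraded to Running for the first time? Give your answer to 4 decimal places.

4.3750

Let t(s) be the expected number of hours to first reach Running from state s, with t(Running) = 0. Conditioning on the first hour:
t(Degraded) = 1 + 0.18·t(Degraded) + 0.32·t(Idle) + 0.25·t(Under Repair)
t(Idle) = 1 + 0.29·t(Degraded) + 0.2·t(Idle) + 0.34·t(Under Repair)
t(Under Repair) = 1 + 0.21·t(Degraded) + 0.25·t(Idle) + 0.29·t(Under Repair)
Solving: t(Degraded) = 4.3750, t(Idle) = 4.6857, t(Under Repair) = 4.3524.
Expected hours from Degraded to Running: 4.3750.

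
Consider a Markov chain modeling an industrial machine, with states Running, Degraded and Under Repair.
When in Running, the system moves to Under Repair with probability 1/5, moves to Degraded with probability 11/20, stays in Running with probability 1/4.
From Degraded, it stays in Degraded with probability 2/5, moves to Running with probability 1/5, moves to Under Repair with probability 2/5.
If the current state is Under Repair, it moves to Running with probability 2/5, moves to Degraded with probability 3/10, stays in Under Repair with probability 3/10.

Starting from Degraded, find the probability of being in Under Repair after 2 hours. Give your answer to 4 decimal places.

0.3200

Sum over the intermediate state after 1 hour:
P = P(Degraded→Running)·P(Running→Under Repair) + P(Degraded→Degraded)·P(Degraded→Under Repair) + P(Degraded→Under Repair)·P(Under Repair→Under Repair)
  = 0.2×0.2 + 0.4×0.4 + 0.4×0.3
  = 0.0400 + 0.1600 + 0.1200 = 0.3200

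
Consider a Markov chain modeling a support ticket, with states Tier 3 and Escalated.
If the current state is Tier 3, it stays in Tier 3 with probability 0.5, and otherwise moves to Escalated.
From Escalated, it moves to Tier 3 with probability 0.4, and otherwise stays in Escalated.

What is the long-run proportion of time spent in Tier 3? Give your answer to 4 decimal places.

Let the stationary distribution be π with π = πP and π_1 + π_2 = 1.
π_1 = 0.5·π_1 + 0.4·π_2
Solving with the normalization constraint gives π = (0.4444, 0.5556).
So the stationary probability of Tier 3 is 0.4444.

0.4444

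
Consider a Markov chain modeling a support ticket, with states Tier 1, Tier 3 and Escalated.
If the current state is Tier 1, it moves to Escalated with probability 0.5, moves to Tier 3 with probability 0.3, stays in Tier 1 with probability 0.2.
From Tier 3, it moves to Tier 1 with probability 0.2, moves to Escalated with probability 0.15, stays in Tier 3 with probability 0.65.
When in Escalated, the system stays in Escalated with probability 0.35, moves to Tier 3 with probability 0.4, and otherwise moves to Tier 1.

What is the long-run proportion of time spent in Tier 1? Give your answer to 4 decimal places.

0.2141

Let the stationary distribution be π with π = πP and π_1 + π_2 + π_3 = 1.
π_1 = 0.2·π_1 + 0.2·π_2 + 0.25·π_3
π_2 = 0.3·π_1 + 0.65·π_2 + 0.4·π_3
Solving with the normalization constraint gives π = (0.2141, 0.5048, 0.2812).
So the stationary probability of Tier 1 is 0.2141.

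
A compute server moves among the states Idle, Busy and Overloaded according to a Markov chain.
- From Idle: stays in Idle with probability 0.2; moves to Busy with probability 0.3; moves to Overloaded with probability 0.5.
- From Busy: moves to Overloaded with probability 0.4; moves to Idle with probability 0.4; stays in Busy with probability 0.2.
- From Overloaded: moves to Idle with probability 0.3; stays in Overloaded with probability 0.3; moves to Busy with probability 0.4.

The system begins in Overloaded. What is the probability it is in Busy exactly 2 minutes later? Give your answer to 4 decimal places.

0.2900

Sum over the intermediate state after 1 minute:
P = P(Overloaded→Idle)·P(Idle→Busy) + P(Overloaded→Busy)·P(Busy→Busy) + P(Overloaded→Overloaded)·P(Overloaded→Busy)
  = 0.3×0.3 + 0.4×0.2 + 0.3×0.4
  = 0.0900 + 0.0800 + 0.1200 = 0.2900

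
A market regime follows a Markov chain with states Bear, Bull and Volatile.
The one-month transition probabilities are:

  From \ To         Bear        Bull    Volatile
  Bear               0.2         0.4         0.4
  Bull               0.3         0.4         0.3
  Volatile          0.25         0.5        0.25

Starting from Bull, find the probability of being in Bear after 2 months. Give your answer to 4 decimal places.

0.2550

Sum over the intermediate state after 1 month:
P = P(Bull→Bear)·P(Bear→Bear) + P(Bull→Bull)·P(Bull→Bear) + P(Bull→Volatile)·P(Volatile→Bear)
  = 0.3×0.2 + 0.4×0.3 + 0.3×0.25
  = 0.0600 + 0.1200 + 0.0750 = 0.2550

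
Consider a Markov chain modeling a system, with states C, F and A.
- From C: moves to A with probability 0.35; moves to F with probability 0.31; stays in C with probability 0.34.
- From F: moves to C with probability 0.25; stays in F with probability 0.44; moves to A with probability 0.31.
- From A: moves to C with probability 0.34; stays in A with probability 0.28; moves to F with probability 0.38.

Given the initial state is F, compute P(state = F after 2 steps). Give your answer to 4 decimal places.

0.3889

Sum over the intermediate state after 1 step:
P = P(F→C)·P(C→F) + P(F→F)·P(F→F) + P(F→A)·P(A→F)
  = 0.25×0.31 + 0.44×0.44 + 0.31×0.38
  = 0.0775 + 0.1936 + 0.1178 = 0.3889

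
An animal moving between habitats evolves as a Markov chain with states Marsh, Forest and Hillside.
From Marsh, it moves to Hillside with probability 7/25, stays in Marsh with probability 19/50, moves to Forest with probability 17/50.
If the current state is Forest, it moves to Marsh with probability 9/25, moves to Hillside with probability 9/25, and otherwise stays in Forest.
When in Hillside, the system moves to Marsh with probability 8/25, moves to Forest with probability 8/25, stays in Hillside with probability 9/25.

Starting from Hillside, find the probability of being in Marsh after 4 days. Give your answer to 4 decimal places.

0.3538

Propagate the distribution vector 4 days from Hillside.
After 0 days: (0.0000, 0.0000, 1.0000)
After 1 day: (0.3200, 0.3200, 0.3600)
After 2 days: (0.3520, 0.3136, 0.3344)
After 3 days: (0.3537, 0.3145, 0.3318)
After 4 days: (0.3538, 0.3145, 0.3317)
P(in Marsh after 4 days) = 0.3538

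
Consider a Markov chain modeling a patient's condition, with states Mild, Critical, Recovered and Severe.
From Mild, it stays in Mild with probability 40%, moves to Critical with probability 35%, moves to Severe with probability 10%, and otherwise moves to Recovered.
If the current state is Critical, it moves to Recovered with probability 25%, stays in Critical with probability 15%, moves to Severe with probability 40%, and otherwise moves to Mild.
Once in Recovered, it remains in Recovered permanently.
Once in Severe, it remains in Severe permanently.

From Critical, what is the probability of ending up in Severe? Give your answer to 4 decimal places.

0.5909

Let h(s) be the probability of absorption at Severe starting from transient state s. Then h(Severe) = 1 and h(Recovered) = 0. By first-step analysis:
h(Mild) = 0.4·h(Mild) + 0.35·h(Critical) + 0.15·0 + 0.1·1
h(Critical) = 0.2·h(Mild) + 0.15·h(Critical) + 0.25·0 + 0.4·1
Solving: h(Mild) = 0.5114, h(Critical) = 0.5909.
Starting from Critical, the probability is 0.5909.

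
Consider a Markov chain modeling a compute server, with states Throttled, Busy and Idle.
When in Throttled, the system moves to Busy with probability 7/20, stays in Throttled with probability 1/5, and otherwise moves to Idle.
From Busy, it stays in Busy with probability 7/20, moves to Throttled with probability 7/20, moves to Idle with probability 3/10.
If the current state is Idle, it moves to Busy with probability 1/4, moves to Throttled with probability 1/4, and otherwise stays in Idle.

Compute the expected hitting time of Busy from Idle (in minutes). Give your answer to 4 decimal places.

3.6522

Let t(s) be the expected number of minutes to first reach Busy from state s, with t(Busy) = 0. Conditioning on the first minute:
t(Throttled) = 1 + 0.2·t(Throttled) + 0.45·t(Idle)
t(Idle) = 1 + 0.25·t(Throttled) + 0.5·t(Idle)
Solving: t(Throttled) = 3.3043, t(Idle) = 3.6522.
Expected minutes from Idle to Busy: 3.6522.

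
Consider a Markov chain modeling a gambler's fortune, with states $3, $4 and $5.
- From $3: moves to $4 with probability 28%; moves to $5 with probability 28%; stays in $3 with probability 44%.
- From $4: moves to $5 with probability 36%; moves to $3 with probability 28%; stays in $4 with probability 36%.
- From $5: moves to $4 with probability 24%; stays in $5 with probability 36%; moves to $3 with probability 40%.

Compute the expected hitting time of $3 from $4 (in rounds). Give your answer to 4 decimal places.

Let t(s) be the expected number of rounds to first reach $3 from state s, with t($3) = 0. Conditioning on the first round:
t($4) = 1 + 0.36·t($4) + 0.36·t($5)
t($5) = 1 + 0.24·t($4) + 0.36·t($5)
Solving: t($4) = 3.0941, t($5) = 2.7228.
Expected rounds from $4 to $3: 3.0941.

3.0941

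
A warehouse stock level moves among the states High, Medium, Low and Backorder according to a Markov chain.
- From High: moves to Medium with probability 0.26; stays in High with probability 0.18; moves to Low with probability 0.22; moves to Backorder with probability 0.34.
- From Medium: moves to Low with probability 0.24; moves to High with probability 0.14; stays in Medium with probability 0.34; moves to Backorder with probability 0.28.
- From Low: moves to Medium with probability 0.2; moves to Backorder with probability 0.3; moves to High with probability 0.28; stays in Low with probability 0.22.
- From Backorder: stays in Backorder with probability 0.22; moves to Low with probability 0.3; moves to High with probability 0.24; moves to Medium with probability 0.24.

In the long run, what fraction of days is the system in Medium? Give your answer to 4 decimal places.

0.2604

Let the stationary distribution be π with π = πP and π_1 + π_2 + π_3 + π_4 = 1.
π_1 = 0.18·π_1 + 0.14·π_2 + 0.28·π_3 + 0.24·π_4
π_2 = 0.26·π_1 + 0.34·π_2 + 0.2·π_3 + 0.24·π_4
π_3 = 0.22·π_1 + 0.24·π_2 + 0.22·π_3 + 0.3·π_4
Solving with the normalization constraint gives π = (0.2112, 0.2604, 0.2477, 0.2808).
So the stationary probability of Medium is 0.2604.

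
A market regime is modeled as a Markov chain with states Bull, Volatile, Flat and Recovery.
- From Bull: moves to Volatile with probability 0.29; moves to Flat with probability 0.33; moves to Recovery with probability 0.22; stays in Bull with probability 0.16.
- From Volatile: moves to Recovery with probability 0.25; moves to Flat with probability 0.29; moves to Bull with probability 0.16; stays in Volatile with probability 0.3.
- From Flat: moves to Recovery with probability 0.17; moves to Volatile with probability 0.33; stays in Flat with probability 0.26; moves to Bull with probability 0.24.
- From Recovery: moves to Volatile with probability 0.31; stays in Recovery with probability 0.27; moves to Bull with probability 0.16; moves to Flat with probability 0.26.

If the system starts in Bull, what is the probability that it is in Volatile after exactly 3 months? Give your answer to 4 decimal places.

Propagate the distribution vector 3 months from Bull.
After 0 months: (1.0000, 0.0000, 0.0000, 0.0000)
After 1 month: (0.1600, 0.2900, 0.3300, 0.2200)
After 2 months: (0.1864, 0.3105, 0.2799, 0.2232)
After 3 months: (0.1824, 0.3088, 0.2824, 0.2265)
P(in Volatile after 3 months) = 0.3088

0.3088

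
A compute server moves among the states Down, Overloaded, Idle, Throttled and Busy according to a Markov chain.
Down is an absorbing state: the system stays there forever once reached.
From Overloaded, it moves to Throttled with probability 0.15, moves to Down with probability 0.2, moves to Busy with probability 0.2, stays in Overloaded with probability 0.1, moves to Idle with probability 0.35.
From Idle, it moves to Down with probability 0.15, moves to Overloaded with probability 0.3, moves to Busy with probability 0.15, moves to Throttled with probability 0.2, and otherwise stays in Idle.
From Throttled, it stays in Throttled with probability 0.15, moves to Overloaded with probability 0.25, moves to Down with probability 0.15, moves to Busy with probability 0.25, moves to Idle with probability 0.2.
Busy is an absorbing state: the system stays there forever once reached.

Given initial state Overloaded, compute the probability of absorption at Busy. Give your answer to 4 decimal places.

0.5221

Let h(s) be the probability of absorption at Busy starting from transient state s. Then h(Busy) = 1 and h(Down) = 0. By first-step analysis:
h(Overloaded) = 0.2·0 + 0.1·h(Overloaded) + 0.35·h(Idle) + 0.15·h(Throttled) + 0.2·1
h(Idle) = 0.15·0 + 0.3·h(Overloaded) + 0.2·h(Idle) + 0.2·h(Throttled) + 0.15·1
h(Throttled) = 0.15·0 + 0.25·h(Overloaded) + 0.2·h(Idle) + 0.15·h(Throttled) + 0.25·1
Solving: h(Overloaded) = 0.5221, h(Idle) = 0.5261, h(Throttled) = 0.5715.
Starting from Overloaded, the probability is 0.5221.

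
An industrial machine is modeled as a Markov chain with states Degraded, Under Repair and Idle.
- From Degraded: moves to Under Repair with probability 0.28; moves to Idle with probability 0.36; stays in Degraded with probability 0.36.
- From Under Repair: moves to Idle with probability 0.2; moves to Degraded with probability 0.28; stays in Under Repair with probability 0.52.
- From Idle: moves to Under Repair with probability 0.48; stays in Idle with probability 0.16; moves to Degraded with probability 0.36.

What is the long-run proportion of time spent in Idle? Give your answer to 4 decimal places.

0.2424

Let the stationary distribution be π with π = πP and π_1 + π_2 + π_3 = 1.
π_1 = 0.36·π_1 + 0.28·π_2 + 0.36·π_3
π_2 = 0.28·π_1 + 0.52·π_2 + 0.48·π_3
Solving with the normalization constraint gives π = (0.3254, 0.4322, 0.2424).
So the stationary probability of Idle is 0.2424.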